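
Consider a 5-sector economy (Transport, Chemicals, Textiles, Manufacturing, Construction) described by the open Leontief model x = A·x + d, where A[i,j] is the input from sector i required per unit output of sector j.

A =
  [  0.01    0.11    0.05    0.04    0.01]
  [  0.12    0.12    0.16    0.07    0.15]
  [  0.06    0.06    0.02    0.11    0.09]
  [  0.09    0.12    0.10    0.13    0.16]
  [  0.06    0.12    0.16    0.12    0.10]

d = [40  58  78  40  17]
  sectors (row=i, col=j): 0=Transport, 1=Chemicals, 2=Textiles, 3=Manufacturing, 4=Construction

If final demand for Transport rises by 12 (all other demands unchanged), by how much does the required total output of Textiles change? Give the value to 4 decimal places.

Form M = I − A:
  [  0.99   -0.11   -0.05   -0.04   -0.01]
  [ -0.12    0.88   -0.16   -0.07   -0.15]
  [ -0.06   -0.06    0.98   -0.11   -0.09]
  [ -0.09   -0.12   -0.10    0.87   -0.16]
  [ -0.06   -0.12   -0.16   -0.12    0.90]
Leontief inverse L = M⁻¹:
  [  1.0462    0.1570    0.0975    0.0816    0.0621]
  [  0.1999    1.2415    0.2752    0.1810    0.2688]
  [  0.1086    0.1346    1.0928    0.1766    0.1643]
  [  0.1738    0.2457    0.2228    1.2449    0.2865]
  [  0.1389    0.2327    0.2672    0.2270    1.2185]
Total output x = L · d:
  x_0 = 1.0462·40 + 0.1570·58 + 0.0975·78 + 0.0816·40 + 0.0621·17 = 62.8782
  x_1 = 0.1999·40 + 1.2415·58 + 0.2752·78 + 0.1810·40 + 0.2688·17 = 113.2773
  x_2 = 0.1086·40 + 0.1346·58 + 1.0928·78 + 0.1766·40 + 0.1643·17 = 107.2429
  x_3 = 0.1738·40 + 0.2457·58 + 0.2228·78 + 1.2449·40 + 0.2865·17 = 93.2481
  x_4 = 0.1389·40 + 0.2327·58 + 0.2672·78 + 0.2270·40 + 1.2185·17 = 69.6829
Δx_2 = L[2,0] · Δd_0 = 0.1086 · 12 = 1.3027

1.3027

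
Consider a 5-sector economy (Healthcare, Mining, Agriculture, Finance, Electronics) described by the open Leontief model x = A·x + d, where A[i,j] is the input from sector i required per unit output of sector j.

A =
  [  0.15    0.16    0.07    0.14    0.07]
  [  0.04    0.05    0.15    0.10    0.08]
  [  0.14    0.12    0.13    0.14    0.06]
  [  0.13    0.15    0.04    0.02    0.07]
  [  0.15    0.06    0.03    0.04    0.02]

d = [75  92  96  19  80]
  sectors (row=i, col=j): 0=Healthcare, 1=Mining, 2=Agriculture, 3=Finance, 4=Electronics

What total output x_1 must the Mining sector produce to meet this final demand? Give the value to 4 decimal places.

149.9351

Form M = I − A:
  [  0.85   -0.16   -0.07   -0.14   -0.07]
  [ -0.04    0.95   -0.15   -0.10   -0.08]
  [ -0.14   -0.12    0.87   -0.14   -0.06]
  [ -0.13   -0.15   -0.04    0.98   -0.07]
  [ -0.15   -0.06   -0.03   -0.04    0.98]
Leontief inverse L = M⁻¹:
  [  1.2795    0.2838    0.1679    0.2415    0.1421]
  [  0.1390    1.1392    0.2200    0.1728    0.1287]
  [  0.2754    0.2490    1.2304    0.2460    0.1329]
  [  0.2181    0.2315    0.1120    1.0961    0.1196]
  [  0.2217    0.1303    0.0814    0.0998    1.0590]
Total output x = L · d:
  x_0 = 1.2795·75 + 0.2838·92 + 0.1679·96 + 0.2415·19 + 0.1421·80 = 154.1457
  x_1 = 0.1390·75 + 1.1392·92 + 0.2200·96 + 0.1728·19 + 0.1287·80 = 149.9351
  x_2 = 0.2754·75 + 0.2490·92 + 1.2304·96 + 0.2460·19 + 0.1329·80 = 176.9963
  x_3 = 0.2181·75 + 0.2315·92 + 0.1120·96 + 1.0961·19 + 0.1196·80 = 78.7979
  x_4 = 0.2217·75 + 0.1303·92 + 0.0814·96 + 0.0998·19 + 1.0590·80 = 123.0406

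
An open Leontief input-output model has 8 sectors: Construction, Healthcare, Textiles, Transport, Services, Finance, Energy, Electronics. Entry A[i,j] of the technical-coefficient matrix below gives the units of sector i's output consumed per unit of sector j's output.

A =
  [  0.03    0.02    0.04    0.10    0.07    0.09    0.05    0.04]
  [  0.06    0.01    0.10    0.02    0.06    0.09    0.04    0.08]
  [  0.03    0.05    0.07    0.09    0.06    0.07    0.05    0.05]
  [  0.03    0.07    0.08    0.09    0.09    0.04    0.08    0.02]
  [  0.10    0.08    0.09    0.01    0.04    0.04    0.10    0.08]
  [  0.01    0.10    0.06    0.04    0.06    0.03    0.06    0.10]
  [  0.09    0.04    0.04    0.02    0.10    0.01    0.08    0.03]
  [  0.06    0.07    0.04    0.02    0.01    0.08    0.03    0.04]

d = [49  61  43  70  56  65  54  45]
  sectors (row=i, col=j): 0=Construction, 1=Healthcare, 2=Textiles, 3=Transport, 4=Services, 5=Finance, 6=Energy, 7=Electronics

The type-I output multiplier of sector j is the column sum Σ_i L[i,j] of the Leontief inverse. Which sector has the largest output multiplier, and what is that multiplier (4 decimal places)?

Textiles (1.9524)

Form M = I − A:
  [  0.97   -0.02   -0.04   -0.10   -0.07   -0.09   -0.05   -0.04]
  [ -0.06    0.99   -0.10   -0.02   -0.06   -0.09   -0.04   -0.08]
  [ -0.03   -0.05    0.93   -0.09   -0.06   -0.07   -0.05   -0.05]
  [ -0.03   -0.07   -0.08    0.91   -0.09   -0.04   -0.08   -0.02]
  [ -0.10   -0.08   -0.09   -0.01    0.96   -0.04   -0.10   -0.08]
  [ -0.01   -0.10   -0.06   -0.04   -0.06    0.97   -0.06   -0.10]
  [ -0.09   -0.04   -0.04   -0.02   -0.10   -0.01    0.92   -0.03]
  [ -0.06   -0.07   -0.04   -0.02   -0.01   -0.08   -0.03    0.96]
Leontief inverse L = M⁻¹:
  [  1.0711    0.0695    0.0939    0.1398    0.1213    0.1315    0.1030    0.0852]
  [  0.1010    1.0594    0.1522    0.0614    0.1081    0.1371    0.0900    0.1278]
  [  0.0738    0.1000    1.1278    0.1327    0.1138    0.1168    0.1044    0.0978]
  [  0.0808    0.1209    0.1434    1.1348    0.1498    0.0893    0.1405    0.0707]
  [  0.1515    0.1291    0.1504    0.0571    1.0994    0.0971    0.1571    0.1327]
  [  0.0562    0.1447    0.1154    0.0750    0.1077    1.0787    0.1090    0.1467]
  [  0.1341    0.0788    0.0882    0.0555    0.1470    0.0520    1.1290    0.0709]
  [  0.0895    0.1041    0.0809    0.0510    0.0483    0.1175    0.0663    1.0777]
Total output x = L · d:
  x_0 = 1.0711·49 + 0.0695·61 + 0.0939·43 + 0.1398·70 + 0.1213·56 + 0.1315·65 + 0.1030·54 + 0.0852·45 = 95.2840
  x_1 = 0.1010·49 + 1.0594·61 + 0.1522·43 + 0.0614·70 + 0.1081·56 + 0.1371·65 + 0.0900·54 + 0.1278·45 = 105.9990
  x_2 = 0.0738·49 + 0.1000·61 + 1.1278·43 + 0.1327·70 + 0.1138·56 + 0.1168·65 + 0.1044·54 + 0.0978·45 = 91.5024
  x_3 = 0.0808·49 + 0.1209·61 + 0.1434·43 + 1.1348·70 + 0.1498·56 + 0.0893·65 + 0.1405·54 + 0.0707·45 = 121.9061
  x_4 = 0.1515·49 + 0.1291·61 + 0.1504·43 + 0.0571·70 + 1.0994·56 + 0.0971·65 + 0.1571·54 + 0.1327·45 = 108.1020
  x_5 = 0.0562·49 + 0.1447·61 + 0.1154·43 + 0.0750·70 + 0.1077·56 + 1.0787·65 + 0.1090·54 + 0.1467·45 = 110.4276
  x_6 = 0.1341·49 + 0.0788·61 + 0.0882·43 + 0.0555·70 + 0.1470·56 + 0.0520·65 + 1.1290·54 + 0.0709·45 = 94.8199
  x_7 = 0.0895·49 + 0.1041·61 + 0.0809·43 + 0.0510·70 + 0.0483·56 + 0.1175·65 + 0.0663·54 + 1.0777·45 = 80.2031
Output multipliers (column sums of L):
  Construction: 1.7582
  Healthcare: 1.8066
  Textiles: 1.9524
  Transport: 1.7072
  Services: 1.8953
  Finance: 1.8200
  Energy: 1.8993
  Electronics: 1.8096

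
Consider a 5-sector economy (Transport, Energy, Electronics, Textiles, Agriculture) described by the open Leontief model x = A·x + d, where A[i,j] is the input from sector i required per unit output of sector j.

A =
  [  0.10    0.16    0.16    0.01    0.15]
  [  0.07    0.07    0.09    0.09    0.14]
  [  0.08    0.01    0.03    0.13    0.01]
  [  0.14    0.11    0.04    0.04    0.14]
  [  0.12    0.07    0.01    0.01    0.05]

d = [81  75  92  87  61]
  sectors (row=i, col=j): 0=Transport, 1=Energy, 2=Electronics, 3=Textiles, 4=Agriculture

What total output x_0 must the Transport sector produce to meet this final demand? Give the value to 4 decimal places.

Form M = I − A:
  [  0.90   -0.16   -0.16   -0.01   -0.15]
  [ -0.07    0.93   -0.09   -0.09   -0.14]
  [ -0.08   -0.01    0.97   -0.13   -0.01]
  [ -0.14   -0.11   -0.04    0.96   -0.14]
  [ -0.12   -0.07   -0.01   -0.01    0.95]
Leontief inverse L = M⁻¹:
  [  1.1907    0.2328    0.2232    0.0669    0.2345]
  [  0.1485    1.1334    0.1371    0.1286    0.2109]
  [  0.1309    0.0566    1.0647    0.1515    0.0626]
  [  0.2202    0.1830    0.1000    1.0770    0.2215]
  [  0.1650    0.1154    0.0506    0.0309    1.1008]
Total output x = L · d:
  x_0 = 1.1907·81 + 0.2328·75 + 0.2232·92 + 0.0669·87 + 0.2345·61 = 154.5710
  x_1 = 0.1485·81 + 1.1334·75 + 0.1371·92 + 0.1286·87 + 0.2109·61 = 133.6884
  x_2 = 0.1309·81 + 0.0566·75 + 1.0647·92 + 0.1515·87 + 0.0626·61 = 129.7974
  x_3 = 0.2202·81 + 0.1830·75 + 0.1000·92 + 1.0770·87 + 0.2215·61 = 147.9676
  x_4 = 0.1650·81 + 0.1154·75 + 0.0506·92 + 0.0309·87 + 1.1008·61 = 96.5098

154.5710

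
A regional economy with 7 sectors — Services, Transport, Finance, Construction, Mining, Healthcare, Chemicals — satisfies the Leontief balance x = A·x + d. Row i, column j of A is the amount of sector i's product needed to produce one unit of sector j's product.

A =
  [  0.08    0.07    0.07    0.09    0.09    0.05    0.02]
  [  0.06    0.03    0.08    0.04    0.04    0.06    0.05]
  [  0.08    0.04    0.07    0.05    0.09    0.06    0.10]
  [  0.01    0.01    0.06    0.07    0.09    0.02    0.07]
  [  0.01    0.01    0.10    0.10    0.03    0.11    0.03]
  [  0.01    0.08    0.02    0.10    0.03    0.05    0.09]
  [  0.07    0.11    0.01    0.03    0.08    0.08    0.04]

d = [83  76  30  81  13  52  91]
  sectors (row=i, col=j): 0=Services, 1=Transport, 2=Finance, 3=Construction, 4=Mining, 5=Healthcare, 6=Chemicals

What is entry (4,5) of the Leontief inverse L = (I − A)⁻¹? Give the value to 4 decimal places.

Form M = I − A:
  [  0.92   -0.07   -0.07   -0.09   -0.09   -0.05   -0.02]
  [ -0.06    0.97   -0.08   -0.04   -0.04   -0.06   -0.05]
  [ -0.08   -0.04    0.93   -0.05   -0.09   -0.06   -0.10]
  [ -0.01   -0.01   -0.06    0.93   -0.09   -0.02   -0.07]
  [ -0.01   -0.01   -0.10   -0.10    0.97   -0.11   -0.03]
  [ -0.01   -0.08   -0.02   -0.10   -0.03    0.95   -0.09]
  [ -0.07   -0.11   -0.01   -0.03   -0.08   -0.08    0.96]
Leontief inverse L = M⁻¹:
  [  1.1133    0.1037    0.1201    0.1464    0.1407    0.0976    0.0653]
  [  0.0887    1.0616    0.1150    0.0823    0.0805    0.0973    0.0868]
  [  0.1177    0.0831    1.1176    0.1074    0.1436    0.1132    0.1461]
  [  0.0321    0.0351    0.0928    1.1078    0.1260    0.0563    0.1021]
  [  0.0349    0.0412    0.1349    0.1459    1.0726    0.1465    0.0748]
  [  0.0356    0.1109    0.0534    0.1395    0.0698    1.0865    0.1263]
  [  0.0994    0.1438    0.0522    0.0796    0.1201    0.1240    1.0778]
Total output x = L · d:
  x_0 = 1.1133·83 + 0.1037·76 + 0.1201·30 + 0.1464·81 + 0.1407·13 + 0.0976·52 + 0.0653·91 = 128.5973
  x_1 = 0.0887·83 + 1.0616·76 + 0.1150·30 + 0.0823·81 + 0.0805·13 + 0.0973·52 + 0.0868·91 = 112.1641
  x_2 = 0.1177·83 + 0.0831·76 + 1.1176·30 + 0.1074·81 + 0.1436·13 + 0.1132·52 + 0.1461·91 = 79.3593
  x_3 = 0.0321·83 + 0.0351·76 + 0.0928·30 + 1.1078·81 + 0.1260·13 + 0.0563·52 + 0.1021·91 = 111.7072
  x_4 = 0.0349·83 + 0.0412·76 + 0.1349·30 + 0.1459·81 + 1.0726·13 + 0.1465·52 + 0.0748·91 = 50.2710
  x_5 = 0.0356·83 + 0.1109·76 + 0.0534·30 + 0.1395·81 + 0.0698·13 + 1.0865·52 + 0.1263·91 = 93.1805
  x_6 = 0.0994·83 + 0.1438·76 + 0.0522·30 + 0.0796·81 + 0.1201·13 + 0.1240·52 + 1.0778·91 = 133.2925

L[4,5] = 0.1465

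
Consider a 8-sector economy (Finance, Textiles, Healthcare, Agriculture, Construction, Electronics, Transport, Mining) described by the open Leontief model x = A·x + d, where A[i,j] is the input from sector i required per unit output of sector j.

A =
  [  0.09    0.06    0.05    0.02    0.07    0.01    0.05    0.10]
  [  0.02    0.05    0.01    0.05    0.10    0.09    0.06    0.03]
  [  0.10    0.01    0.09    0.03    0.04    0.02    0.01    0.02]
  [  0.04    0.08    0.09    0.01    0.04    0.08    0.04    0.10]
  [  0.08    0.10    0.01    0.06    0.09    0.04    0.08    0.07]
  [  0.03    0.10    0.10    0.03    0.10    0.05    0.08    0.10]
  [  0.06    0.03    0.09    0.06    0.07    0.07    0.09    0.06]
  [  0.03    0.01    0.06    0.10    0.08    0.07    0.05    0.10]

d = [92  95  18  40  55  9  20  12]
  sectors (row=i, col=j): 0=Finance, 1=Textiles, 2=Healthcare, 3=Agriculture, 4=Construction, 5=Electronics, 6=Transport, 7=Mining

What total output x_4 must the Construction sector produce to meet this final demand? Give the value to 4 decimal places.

102.8802

Form M = I − A:
  [  0.91   -0.06   -0.05   -0.02   -0.07   -0.01   -0.05   -0.10]
  [ -0.02    0.95   -0.01   -0.05   -0.10   -0.09   -0.06   -0.03]
  [ -0.10   -0.01    0.91   -0.03   -0.04   -0.02   -0.01   -0.02]
  [ -0.04   -0.08   -0.09    0.99   -0.04   -0.08   -0.04   -0.10]
  [ -0.08   -0.10   -0.01   -0.06    0.91   -0.04   -0.08   -0.07]
  [ -0.03   -0.10   -0.10   -0.03   -0.10    0.95   -0.08   -0.10]
  [ -0.06   -0.03   -0.09   -0.06   -0.07   -0.07    0.91   -0.06]
  [ -0.03   -0.01   -0.06   -0.10   -0.08   -0.07   -0.05    0.90]
Leontief inverse L = M⁻¹:
  [  1.1401    0.1030    0.0979    0.0633    0.1339    0.0540    0.0987    0.1623]
  [  0.0637    1.1007    0.0580    0.0885    0.1637    0.1354    0.1118    0.0901]
  [  0.1402    0.0403    1.1261    0.0538    0.0804    0.0444    0.0395    0.0617]
  [  0.0904    0.1257    0.1458    1.0552    0.1090    0.1281    0.0911    0.1635]
  [  0.1359    0.1579    0.0673    0.1099    1.1690    0.0975    0.1428    0.1453]
  [  0.0936    0.1577    0.1654    0.0863    0.1843    1.1107    0.1447    0.1763]
  [  0.1203    0.0838    0.1553    0.1067    0.1433    0.1219    1.1480    0.1327]
  [  0.0841    0.0633    0.1227    0.1463    0.1500    0.1223    0.1050    1.1738]
Total output x = L · d:
  x_0 = 1.1401·92 + 0.1030·95 + 0.0979·18 + 0.0633·40 + 0.1339·55 + 0.0540·9 + 0.0987·20 + 0.1623·12 = 130.7442
  x_1 = 0.0637·92 + 1.1007·95 + 0.0580·18 + 0.0885·40 + 0.1637·55 + 0.1354·9 + 0.1118·20 + 0.0901·12 = 128.5483
  x_2 = 0.1402·92 + 0.0403·95 + 1.1261·18 + 0.0538·40 + 0.0804·55 + 0.0444·9 + 0.0395·20 + 0.0617·12 = 45.4967
  x_3 = 0.0904·92 + 0.1257·95 + 0.1458·18 + 1.0552·40 + 0.1090·55 + 0.1281·9 + 0.0911·20 + 0.1635·12 = 76.0161
  x_4 = 0.1359·92 + 0.1579·95 + 0.0673·18 + 0.1099·40 + 1.1690·55 + 0.0975·9 + 0.1428·20 + 0.1453·12 = 102.8802
  x_5 = 0.0936·92 + 0.1577·95 + 0.1654·18 + 0.0863·40 + 0.1843·55 + 1.1107·9 + 0.1447·20 + 0.1763·12 = 55.1580
  x_6 = 0.1203·92 + 0.0838·95 + 0.1553·18 + 0.1067·40 + 0.1433·55 + 0.1219·9 + 1.1480·20 + 0.1327·12 = 59.6266
  x_7 = 0.0841·92 + 0.0633·95 + 0.1227·18 + 0.1463·40 + 0.1500·55 + 0.1223·9 + 0.1050·20 + 1.1738·12 = 47.3467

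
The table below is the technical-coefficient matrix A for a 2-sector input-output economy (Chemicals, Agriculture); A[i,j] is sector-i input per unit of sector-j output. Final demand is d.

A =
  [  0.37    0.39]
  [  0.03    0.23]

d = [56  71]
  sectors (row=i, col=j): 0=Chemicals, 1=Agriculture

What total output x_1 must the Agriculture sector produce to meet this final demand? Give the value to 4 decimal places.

98.0355

Form M = I − A:
  [  0.63   -0.39]
  [ -0.03    0.77]
Leontief inverse L = M⁻¹:
  [  1.6265    0.8238]
  [  0.0634    1.3308]
Total output x = L · d:
  x_0 = 1.6265·56 + 0.8238·71 = 149.5775
  x_1 = 0.0634·56 + 1.3308·71 = 98.0355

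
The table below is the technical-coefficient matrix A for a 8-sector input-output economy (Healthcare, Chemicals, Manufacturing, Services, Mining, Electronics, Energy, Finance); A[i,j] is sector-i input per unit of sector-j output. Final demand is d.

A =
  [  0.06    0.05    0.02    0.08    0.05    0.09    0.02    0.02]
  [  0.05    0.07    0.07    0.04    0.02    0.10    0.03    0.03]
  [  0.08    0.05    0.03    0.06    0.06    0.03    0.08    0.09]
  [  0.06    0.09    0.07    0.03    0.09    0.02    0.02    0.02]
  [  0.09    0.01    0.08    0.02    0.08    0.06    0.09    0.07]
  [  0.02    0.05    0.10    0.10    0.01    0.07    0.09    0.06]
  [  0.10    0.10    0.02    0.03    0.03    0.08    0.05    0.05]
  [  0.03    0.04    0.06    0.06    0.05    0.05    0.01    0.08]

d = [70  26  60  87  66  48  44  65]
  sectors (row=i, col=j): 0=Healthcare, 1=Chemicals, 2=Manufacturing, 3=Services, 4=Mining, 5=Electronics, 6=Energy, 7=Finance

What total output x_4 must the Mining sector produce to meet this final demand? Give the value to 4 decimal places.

118.9847

Form M = I − A:
  [  0.94   -0.05   -0.02   -0.08   -0.05   -0.09   -0.02   -0.02]
  [ -0.05    0.93   -0.07   -0.04   -0.02   -0.10   -0.03   -0.03]
  [ -0.08   -0.05    0.97   -0.06   -0.06   -0.03   -0.08   -0.09]
  [ -0.06   -0.09   -0.07    0.97   -0.09   -0.02   -0.02   -0.02]
  [ -0.09   -0.01   -0.08   -0.02    0.92   -0.06   -0.09   -0.07]
  [ -0.02   -0.05   -0.10   -0.10   -0.01    0.93   -0.09   -0.06]
  [ -0.10   -0.10   -0.02   -0.03   -0.03   -0.08    0.95   -0.05]
  [ -0.03   -0.04   -0.06   -0.06   -0.05   -0.05   -0.01    0.92]
Leontief inverse L = M⁻¹:
  [  1.1000    0.0903    0.0629    0.1189    0.0836    0.1338    0.0550    0.0537]
  [  0.0917    1.1130    0.1133    0.0830    0.0522    0.1469    0.0679    0.0684]
  [  0.1318    0.0990    1.0760    0.1042    0.1017    0.0842    0.1177    0.1333]
  [  0.1056    0.1283    0.1104    1.0665    0.1258    0.0666    0.0569    0.0575]
  [  0.1467    0.0595    0.1272    0.0692    1.1235    0.1168    0.1359    0.1196]
  [  0.0743    0.1061    0.1493    0.1473    0.0529    1.1225    0.1331    0.1073]
  [  0.1461    0.1477    0.0665    0.0768    0.0648    0.1363    1.0876    0.0891]
  [  0.0689    0.0768    0.1001    0.0964    0.0845    0.0894    0.0426    1.1174]
Total output x = L · d:
  x_0 = 1.1000·70 + 0.0903·26 + 0.0629·60 + 0.1189·87 + 0.0836·66 + 0.1338·48 + 0.0550·44 + 0.0537·65 = 111.3138
  x_1 = 0.0917·70 + 1.1130·26 + 0.1133·60 + 0.0830·87 + 0.0522·66 + 0.1469·48 + 0.0679·44 + 0.0684·65 = 67.3105
  x_2 = 0.1318·70 + 0.0990·26 + 1.0760·60 + 0.1042·87 + 0.1017·66 + 0.0842·48 + 0.1177·44 + 0.1333·65 = 110.0203
  x_3 = 0.1056·70 + 0.1283·26 + 0.1104·60 + 1.0665·87 + 0.1258·66 + 0.0666·48 + 0.0569·44 + 0.0575·65 = 127.8776
  x_4 = 0.1467·70 + 0.0595·26 + 0.1272·60 + 0.0692·87 + 1.1235·66 + 0.1168·48 + 0.1359·44 + 0.1196·65 = 118.9847
  x_5 = 0.0743·70 + 0.1061·26 + 0.1493·60 + 0.1473·87 + 0.0529·66 + 1.1225·48 + 0.1331·44 + 0.1073·65 = 99.9302
  x_6 = 0.1461·70 + 0.1477·26 + 0.0665·60 + 0.0768·87 + 0.0648·66 + 0.1363·48 + 1.0876·44 + 0.0891·65 = 89.2028
  x_7 = 0.0689·70 + 0.0768·26 + 0.1001·60 + 0.0964·87 + 0.0845·66 + 0.0894·48 + 0.0426·44 + 1.1174·65 = 105.5907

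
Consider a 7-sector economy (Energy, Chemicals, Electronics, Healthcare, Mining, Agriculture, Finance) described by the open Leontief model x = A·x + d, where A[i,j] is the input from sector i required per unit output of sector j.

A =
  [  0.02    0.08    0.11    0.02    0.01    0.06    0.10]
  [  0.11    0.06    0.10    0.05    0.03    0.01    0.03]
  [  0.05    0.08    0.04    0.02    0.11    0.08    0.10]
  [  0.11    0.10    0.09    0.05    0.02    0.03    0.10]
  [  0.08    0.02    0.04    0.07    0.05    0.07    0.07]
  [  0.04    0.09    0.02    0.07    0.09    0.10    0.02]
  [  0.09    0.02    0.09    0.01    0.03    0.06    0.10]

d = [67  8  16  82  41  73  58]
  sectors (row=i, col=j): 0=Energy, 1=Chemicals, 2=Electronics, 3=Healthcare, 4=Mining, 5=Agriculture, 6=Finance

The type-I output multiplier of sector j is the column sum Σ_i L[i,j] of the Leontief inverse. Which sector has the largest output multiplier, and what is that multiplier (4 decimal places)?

Form M = I − A:
  [  0.98   -0.08   -0.11   -0.02   -0.01   -0.06   -0.10]
  [ -0.11    0.94   -0.10   -0.05   -0.03   -0.01   -0.03]
  [ -0.05   -0.08    0.96   -0.02   -0.11   -0.08   -0.10]
  [ -0.11   -0.10   -0.09    0.95   -0.02   -0.03   -0.10]
  [ -0.08   -0.02   -0.04   -0.07    0.95   -0.07   -0.07]
  [ -0.04   -0.09   -0.02   -0.07   -0.09    0.90   -0.02]
  [ -0.09   -0.02   -0.09   -0.01   -0.03   -0.06    0.90]
Leontief inverse L = M⁻¹:
  [  1.0694    0.1233    0.1580    0.0450    0.0489    0.1021    0.1516]
  [  0.1551    1.1056    0.1515    0.0738    0.0630    0.0491    0.0851]
  [  0.1085    0.1274    1.0963    0.0544    0.1506    0.1302    0.1588]
  [  0.1702    0.1551    0.1568    1.0797    0.0603    0.0789    0.1679]
  [  0.1272    0.0653    0.0896    0.0974    1.0831    0.1129    0.1238]
  [  0.0944    0.1389    0.0708    0.1051    0.1263    1.1432    0.0699]
  [  0.1337    0.0628    0.1382    0.0338    0.0665    0.1052    1.1547]
Total output x = L · d:
  x_0 = 1.0694·67 + 0.1233·8 + 0.1580·16 + 0.0450·82 + 0.0489·41 + 0.1021·73 + 0.1516·58 = 97.1083
  x_1 = 0.1551·67 + 1.1056·8 + 0.1515·16 + 0.0738·82 + 0.0630·41 + 0.0491·73 + 0.0851·58 = 38.8147
  x_2 = 0.1085·67 + 0.1274·8 + 1.0963·16 + 0.0544·82 + 0.1506·41 + 0.1302·73 + 0.1588·58 = 55.1861
  x_3 = 0.1702·67 + 0.1551·8 + 0.1568·16 + 1.0797·82 + 0.0603·41 + 0.0789·73 + 0.1679·58 = 121.6573
  x_4 = 0.1272·67 + 0.0653·8 + 0.0896·16 + 0.0974·82 + 1.0831·41 + 0.1129·73 + 0.1238·58 = 78.3018
  x_5 = 0.0944·67 + 0.1389·8 + 0.0708·16 + 0.1051·82 + 0.1263·41 + 1.1432·73 + 0.0699·58 = 109.8678
  x_6 = 0.1337·67 + 0.0628·8 + 0.1382·16 + 0.0338·82 + 0.0665·41 + 0.1052·73 + 1.1547·58 = 91.8228
Output multipliers (column sums of L):
  Energy: 1.8585
  Chemicals: 1.7784
  Electronics: 1.8612
  Healthcare: 1.4893
  Mining: 1.5987
  Agriculture: 1.7216
  Finance: 1.9118

Finance (1.9118)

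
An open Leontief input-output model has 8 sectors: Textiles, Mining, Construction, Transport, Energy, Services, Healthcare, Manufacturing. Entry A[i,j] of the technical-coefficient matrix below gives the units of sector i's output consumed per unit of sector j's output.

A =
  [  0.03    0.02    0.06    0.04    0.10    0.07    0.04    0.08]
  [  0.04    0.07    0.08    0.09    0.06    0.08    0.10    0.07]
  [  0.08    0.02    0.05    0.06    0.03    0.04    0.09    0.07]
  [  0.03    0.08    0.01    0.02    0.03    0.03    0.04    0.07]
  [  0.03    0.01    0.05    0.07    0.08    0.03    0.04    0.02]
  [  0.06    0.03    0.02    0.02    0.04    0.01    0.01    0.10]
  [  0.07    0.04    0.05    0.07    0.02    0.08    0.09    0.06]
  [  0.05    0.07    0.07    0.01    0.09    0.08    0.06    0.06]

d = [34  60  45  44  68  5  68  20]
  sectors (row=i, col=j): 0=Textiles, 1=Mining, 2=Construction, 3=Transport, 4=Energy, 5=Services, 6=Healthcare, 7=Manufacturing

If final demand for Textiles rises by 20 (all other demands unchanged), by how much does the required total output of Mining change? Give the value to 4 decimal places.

Form M = I − A:
  [  0.97   -0.02   -0.06   -0.04   -0.10   -0.07   -0.04   -0.08]
  [ -0.04    0.93   -0.08   -0.09   -0.06   -0.08   -0.10   -0.07]
  [ -0.08   -0.02    0.95   -0.06   -0.03   -0.04   -0.09   -0.07]
  [ -0.03   -0.08   -0.01    0.98   -0.03   -0.03   -0.04   -0.07]
  [ -0.03   -0.01   -0.05   -0.07    0.92   -0.03   -0.04   -0.02]
  [ -0.06   -0.03   -0.02   -0.02   -0.04    0.99   -0.01   -0.10]
  [ -0.07   -0.04   -0.05   -0.07   -0.02   -0.08    0.91   -0.06]
  [ -0.05   -0.07   -0.07   -0.01   -0.09   -0.08   -0.06    0.94]
Leontief inverse L = M⁻¹:
  [  1.0665    0.0493    0.0957    0.0734    0.1434    0.1066    0.0808    0.1266]
  [  0.0913    1.1146    0.1285    0.1377    0.1140    0.1335    0.1608    0.1375]
  [  0.1180    0.0523    1.0870    0.0939    0.0731    0.0822    0.1347    0.1208]
  [  0.0567    0.1061    0.0400    1.0471    0.0633    0.0625    0.0746    0.1064]
  [  0.0561    0.0319    0.0745    0.0958    1.1099    0.0561    0.0705    0.0539]
  [  0.0837    0.0524    0.0478    0.0419    0.0744    1.0396    0.0394    0.1324]
  [  0.1116    0.0759    0.0891    0.1066    0.0650    0.1242    1.1376    0.1169]
  [  0.0925    0.1030    0.1129    0.0518    0.1390    0.1242    0.1098    1.1148]
Total output x = L · d:
  x_0 = 1.0665·34 + 0.0493·60 + 0.0957·45 + 0.0734·44 + 0.1434·68 + 0.1066·5 + 0.0808·68 + 0.1266·20 = 65.0642
  x_1 = 0.0913·34 + 1.1146·60 + 0.1285·45 + 0.1377·44 + 0.1140·68 + 0.1335·5 + 0.1608·68 + 0.1375·20 = 103.9305
  x_2 = 0.1180·34 + 0.0523·60 + 1.0870·45 + 0.0939·44 + 0.0731·68 + 0.0822·5 + 0.1347·68 + 0.1208·20 = 77.1512
  x_3 = 0.0567·34 + 0.1061·60 + 0.0400·45 + 1.0471·44 + 0.0633·68 + 0.0625·5 + 0.0746·68 + 0.1064·20 = 67.9834
  x_4 = 0.0561·34 + 0.0319·60 + 0.0745·45 + 0.0958·44 + 1.1099·68 + 0.0561·5 + 0.0705·68 + 0.0539·20 = 93.0182
  x_5 = 0.0837·34 + 0.0524·60 + 0.0478·45 + 0.0419·44 + 0.0744·68 + 1.0396·5 + 0.0394·68 + 0.1324·20 = 25.5712
  x_6 = 0.1116·34 + 0.0759·60 + 0.0891·45 + 0.1066·44 + 0.0650·68 + 0.1242·5 + 1.1376·68 + 0.1169·20 = 101.7864
  x_7 = 0.0925·34 + 0.1030·60 + 0.1129·45 + 0.0518·44 + 0.1390·68 + 0.1242·5 + 0.1098·68 + 1.1148·20 = 56.5248
Δx_1 = L[1,0] · Δd_0 = 0.0913 · 20 = 1.8259

1.8259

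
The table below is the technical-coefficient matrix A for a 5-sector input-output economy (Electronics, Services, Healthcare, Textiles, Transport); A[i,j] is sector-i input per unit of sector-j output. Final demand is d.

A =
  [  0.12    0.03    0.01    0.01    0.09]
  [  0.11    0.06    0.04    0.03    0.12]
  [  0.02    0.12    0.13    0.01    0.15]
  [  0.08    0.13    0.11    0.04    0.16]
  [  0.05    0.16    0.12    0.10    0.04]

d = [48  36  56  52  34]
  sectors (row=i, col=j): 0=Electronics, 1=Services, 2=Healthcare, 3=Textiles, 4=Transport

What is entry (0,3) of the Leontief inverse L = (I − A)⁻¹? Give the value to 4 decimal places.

L[0,3] = 0.0278

Form M = I − A:
  [  0.88   -0.03   -0.01   -0.01   -0.09]
  [ -0.11    0.94   -0.04   -0.03   -0.12]
  [ -0.02   -0.12    0.87   -0.01   -0.15]
  [ -0.08   -0.13   -0.11    0.96   -0.16]
  [ -0.05   -0.16   -0.12   -0.10    0.96]
Leontief inverse L = M⁻¹:
  [  1.1554    0.0671    0.0374    0.0278    0.1272]
  [  0.1567    1.1175    0.0846    0.0559    0.1769]
  [  0.0688    0.1991    1.1959    0.0429    0.2253]
  [  0.1437    0.2193    0.1824    1.0779    0.2490]
  [  0.1099    0.2375    0.1845    0.1284    1.1319]
Total output x = L · d:
  x_0 = 1.1554·48 + 0.0671·36 + 0.0374·56 + 0.0278·52 + 0.1272·34 = 65.7380
  x_1 = 0.1567·48 + 1.1175·36 + 0.0846·56 + 0.0559·52 + 0.1769·34 = 61.4128
  x_2 = 0.0688·48 + 0.1991·36 + 1.1959·56 + 0.0429·52 + 0.2253·34 = 87.3300
  x_3 = 0.1437·48 + 0.2193·36 + 0.1824·56 + 1.0779·52 + 0.2490·34 = 89.5206
  x_4 = 0.1099·48 + 0.2375·36 + 0.1845·56 + 0.1284·52 + 1.1319·34 = 69.3173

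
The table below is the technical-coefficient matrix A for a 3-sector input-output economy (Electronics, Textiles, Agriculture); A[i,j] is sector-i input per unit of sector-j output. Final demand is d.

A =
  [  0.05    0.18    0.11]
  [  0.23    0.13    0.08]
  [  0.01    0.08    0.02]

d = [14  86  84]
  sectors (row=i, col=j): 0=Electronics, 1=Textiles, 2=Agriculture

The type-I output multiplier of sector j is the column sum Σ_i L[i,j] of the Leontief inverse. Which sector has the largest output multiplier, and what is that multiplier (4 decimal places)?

Form M = I − A:
  [  0.95   -0.18   -0.11]
  [ -0.23    0.87   -0.08]
  [ -0.01   -0.08    0.98]
Leontief inverse L = M⁻¹:
  [  1.1131    0.2436    0.1448]
  [  0.2976    1.2232    0.1333]
  [  0.0356    0.1023    1.0328]
Total output x = L · d:
  x_0 = 1.1131·14 + 0.2436·86 + 0.1448·84 = 48.7013
  x_1 = 0.2976·14 + 1.2232·86 + 0.1333·84 = 120.5581
  x_2 = 0.0356·14 + 0.1023·86 + 1.0328·84 = 96.0527
Output multipliers (column sums of L):
  Electronics: 1.4463
  Textiles: 1.5692
  Agriculture: 1.3109

Textiles (1.5692)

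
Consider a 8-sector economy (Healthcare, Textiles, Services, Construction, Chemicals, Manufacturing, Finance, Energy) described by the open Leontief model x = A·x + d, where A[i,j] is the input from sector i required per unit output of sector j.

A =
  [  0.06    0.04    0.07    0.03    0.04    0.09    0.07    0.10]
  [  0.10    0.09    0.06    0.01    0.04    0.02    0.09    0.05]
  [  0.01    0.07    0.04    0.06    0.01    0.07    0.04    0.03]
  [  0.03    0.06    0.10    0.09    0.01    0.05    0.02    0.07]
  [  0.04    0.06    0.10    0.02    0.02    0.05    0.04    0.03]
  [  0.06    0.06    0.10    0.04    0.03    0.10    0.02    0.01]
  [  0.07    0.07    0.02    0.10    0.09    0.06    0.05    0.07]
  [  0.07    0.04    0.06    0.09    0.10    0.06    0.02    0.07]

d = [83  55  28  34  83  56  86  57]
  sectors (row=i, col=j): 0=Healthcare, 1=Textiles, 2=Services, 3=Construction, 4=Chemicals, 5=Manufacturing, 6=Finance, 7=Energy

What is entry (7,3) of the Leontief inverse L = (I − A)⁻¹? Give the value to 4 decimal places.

Form M = I − A:
  [  0.94   -0.04   -0.07   -0.03   -0.04   -0.09   -0.07   -0.10]
  [ -0.10    0.91   -0.06   -0.01   -0.04   -0.02   -0.09   -0.05]
  [ -0.01   -0.07    0.96   -0.06   -0.01   -0.07   -0.04   -0.03]
  [ -0.03   -0.06   -0.10    0.91   -0.01   -0.05   -0.02   -0.07]
  [ -0.04   -0.06   -0.10   -0.02    0.98   -0.05   -0.04   -0.03]
  [ -0.06   -0.06   -0.10   -0.04   -0.03    0.90   -0.02   -0.01]
  [ -0.07   -0.07   -0.02   -0.10   -0.09   -0.06    0.95   -0.07]
  [ -0.07   -0.04   -0.06   -0.09   -0.10   -0.06   -0.02    0.93]
Leontief inverse L = M⁻¹:
  [  1.1097    0.0940    0.1306    0.0809    0.0807    0.1492    0.1075    0.1470]
  [  0.1495    1.1421    0.1125    0.0540    0.0788    0.0718    0.1320    0.0984]
  [  0.0435    0.1080    1.0809    0.0924    0.0335    0.1062    0.0658    0.0595]
  [  0.0691    0.1073    0.1520    1.1340    0.0392    0.0970    0.0515    0.1096]
  [  0.0739    0.1005    0.1408    0.0535    1.0449    0.0903    0.0692    0.0618]
  [  0.0983    0.1064    0.1511    0.0763    0.0553    1.1489    0.0528    0.0450]
  [  0.1228    0.1278    0.0888    0.1513    0.1290    0.1185    1.0912    0.1219]
  [  0.1164    0.0940    0.1259    0.1380    0.1341    0.1169    0.0573    1.1172]
Total output x = L · d:
  x_0 = 1.1097·83 + 0.0940·55 + 0.1306·28 + 0.0809·34 + 0.0807·83 + 0.1492·56 + 0.1075·86 + 0.1470·57 = 136.3649
  x_1 = 0.1495·83 + 1.1421·55 + 0.1125·28 + 0.0540·34 + 0.0788·83 + 0.0718·56 + 0.1320·86 + 0.0984·57 = 107.7343
  x_2 = 0.0435·83 + 0.1080·55 + 1.0809·28 + 0.0924·34 + 0.0335·83 + 0.1062·56 + 0.0658·86 + 0.0595·57 = 60.7303
  x_3 = 0.0691·83 + 0.1073·55 + 0.1520·28 + 1.1340·34 + 0.0392·83 + 0.0970·56 + 0.0515·86 + 0.1096·57 = 73.8150
  x_4 = 0.0739·83 + 0.1005·55 + 0.1408·28 + 0.0535·34 + 1.0449·83 + 0.0903·56 + 0.0692·86 + 0.0618·57 = 118.6846
  x_5 = 0.0983·83 + 0.1064·55 + 0.1511·28 + 0.0763·34 + 0.0553·83 + 1.1489·56 + 0.0528·86 + 0.0450·57 = 96.8723
  x_6 = 0.1228·83 + 0.1278·55 + 0.0888·28 + 0.1513·34 + 0.1290·83 + 0.1185·56 + 1.0912·86 + 0.1219·57 = 142.9795
  x_7 = 0.1164·83 + 0.0940·55 + 0.1259·28 + 0.1380·34 + 0.1341·83 + 0.1169·56 + 0.0573·86 + 1.1172·57 = 109.3360

L[7,3] = 0.1380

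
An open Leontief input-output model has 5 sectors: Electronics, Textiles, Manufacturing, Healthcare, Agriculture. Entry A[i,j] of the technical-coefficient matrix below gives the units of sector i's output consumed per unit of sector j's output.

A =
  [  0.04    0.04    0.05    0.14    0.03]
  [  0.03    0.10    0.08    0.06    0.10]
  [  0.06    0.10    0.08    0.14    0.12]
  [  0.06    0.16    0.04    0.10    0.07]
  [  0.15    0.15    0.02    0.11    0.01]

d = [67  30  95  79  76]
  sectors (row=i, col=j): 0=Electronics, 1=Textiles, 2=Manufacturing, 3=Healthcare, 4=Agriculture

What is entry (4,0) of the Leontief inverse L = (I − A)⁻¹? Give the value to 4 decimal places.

L[4,0] = 0.1877

Form M = I − A:
  [  0.96   -0.04   -0.05   -0.14   -0.03]
  [ -0.03    0.90   -0.08   -0.06   -0.10]
  [ -0.06   -0.10    0.92   -0.14   -0.12]
  [ -0.06   -0.16   -0.04    0.90   -0.07]
  [ -0.15   -0.15   -0.02   -0.11    0.99]
Leontief inverse L = M⁻¹:
  [  1.0720    0.1016    0.0769    0.1935    0.0658]
  [  0.0741    1.1733    0.1146    0.1251    0.1435]
  [  0.1183    0.2002    1.1245    0.2282    0.1762]
  [  0.1045    0.2417    0.0802    1.1706    0.1201]
  [  0.1877    0.2241    0.0607    0.1830    1.0587]
Total output x = L · d:
  x_0 = 1.0720·67 + 0.1016·30 + 0.0769·95 + 0.1935·79 + 0.0658·76 = 102.4675
  x_1 = 0.0741·67 + 1.1733·30 + 0.1146·95 + 0.1251·79 + 0.1435·76 = 71.8388
  x_2 = 0.1183·67 + 0.2002·30 + 1.1245·95 + 0.2282·79 + 0.1762·76 = 152.1903
  x_3 = 0.1045·67 + 0.2417·30 + 0.0802·95 + 1.1706·79 + 0.1201·76 = 123.4754
  x_4 = 0.1877·67 + 0.2241·30 + 0.0607·95 + 0.1830·79 + 1.0587·76 = 119.9718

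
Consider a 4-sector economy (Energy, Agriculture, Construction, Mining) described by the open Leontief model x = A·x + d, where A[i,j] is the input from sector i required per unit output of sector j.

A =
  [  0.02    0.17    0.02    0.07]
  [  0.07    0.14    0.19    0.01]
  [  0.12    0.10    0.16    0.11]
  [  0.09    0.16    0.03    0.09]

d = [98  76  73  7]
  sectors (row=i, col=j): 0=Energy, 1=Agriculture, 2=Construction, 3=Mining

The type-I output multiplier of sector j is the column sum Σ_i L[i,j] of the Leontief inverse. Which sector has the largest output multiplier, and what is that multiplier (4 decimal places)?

Agriculture (1.9270)

Form M = I − A:
  [  0.98   -0.17   -0.02   -0.07]
  [ -0.07    0.86   -0.19   -0.01]
  [ -0.12   -0.10    0.84   -0.11]
  [ -0.09   -0.16   -0.03    0.91]
Leontief inverse L = M⁻¹:
  [  1.0559    0.2357    0.0818    0.0937]
  [  0.1280    1.2318    0.2837    0.0577]
  [  0.1835    0.2126    1.2489    0.1674]
  [  0.1330    0.2469    0.0991    1.1238]
Total output x = L · d:
  x_0 = 1.0559·98 + 0.2357·76 + 0.0818·73 + 0.0937·7 = 128.0110
  x_1 = 0.1280·98 + 1.2318·76 + 0.2837·73 + 0.0577·7 = 127.2817
  x_2 = 0.1835·98 + 0.2126·76 + 1.2489·73 + 0.1674·7 = 126.4865
  x_3 = 0.1330·98 + 0.2469·76 + 0.0991·73 + 1.1238·7 = 46.9018
Output multipliers (column sums of L):
  Energy: 1.5004
  Agriculture: 1.9270
  Construction: 1.7136
  Mining: 1.4426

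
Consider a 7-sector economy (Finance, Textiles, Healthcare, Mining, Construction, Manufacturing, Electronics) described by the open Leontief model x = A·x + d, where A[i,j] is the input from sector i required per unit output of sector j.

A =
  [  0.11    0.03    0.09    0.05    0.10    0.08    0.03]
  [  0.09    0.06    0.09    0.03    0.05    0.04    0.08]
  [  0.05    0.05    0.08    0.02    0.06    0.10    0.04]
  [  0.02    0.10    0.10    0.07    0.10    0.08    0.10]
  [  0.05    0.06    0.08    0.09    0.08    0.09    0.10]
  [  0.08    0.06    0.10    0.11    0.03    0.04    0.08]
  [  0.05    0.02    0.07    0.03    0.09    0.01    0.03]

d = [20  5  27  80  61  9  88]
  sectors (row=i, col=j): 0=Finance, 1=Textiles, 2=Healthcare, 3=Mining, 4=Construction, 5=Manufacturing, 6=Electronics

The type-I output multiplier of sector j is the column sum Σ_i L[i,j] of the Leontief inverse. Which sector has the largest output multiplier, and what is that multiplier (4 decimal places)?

Form M = I − A:
  [  0.89   -0.03   -0.09   -0.05   -0.10   -0.08   -0.03]
  [ -0.09    0.94   -0.09   -0.03   -0.05   -0.04   -0.08]
  [ -0.05   -0.05    0.92   -0.02   -0.06   -0.10   -0.04]
  [ -0.02   -0.10   -0.10    0.93   -0.10   -0.08   -0.10]
  [ -0.05   -0.06   -0.08   -0.09    0.92   -0.09   -0.10]
  [ -0.08   -0.06   -0.10   -0.11   -0.03    0.96   -0.08]
  [ -0.05   -0.02   -0.07   -0.03   -0.09   -0.01    0.97]
Leontief inverse L = M⁻¹:
  [  1.1710    0.0795    0.1709    0.1054    0.1677    0.1441    0.0899]
  [  0.1434    1.1001    0.1587    0.0722    0.1091    0.0919    0.1280]
  [  0.0992    0.0892    1.1447    0.0639    0.1106    0.1478    0.0878]
  [  0.0843    0.1569    0.1901    1.1285    0.1741    0.1455    0.1697]
  [  0.1125    0.1154    0.1682    0.1487    1.1539    0.1540    0.1669]
  [  0.1371    0.1104    0.1803    0.1590    0.0994    1.1005    0.1382]
  [  0.0849    0.0499    0.1180    0.0619    0.1324    0.0501    1.0667]
Total output x = L · d:
  x_0 = 1.1710·20 + 0.0795·5 + 0.1709·27 + 0.1054·80 + 0.1677·61 + 0.1441·9 + 0.0899·88 = 56.2953
  x_1 = 0.1434·20 + 1.1001·5 + 0.1587·27 + 0.0722·80 + 0.1091·61 + 0.0919·9 + 0.1280·88 = 37.1666
  x_2 = 0.0992·20 + 0.0892·5 + 1.1447·27 + 0.0639·80 + 0.1106·61 + 0.1478·9 + 0.0878·88 = 54.2520
  x_3 = 0.0843·20 + 0.1569·5 + 0.1901·27 + 1.1285·80 + 0.1741·61 + 0.1455·9 + 0.1697·88 = 124.7412
  x_4 = 0.1125·20 + 0.1154·5 + 0.1682·27 + 0.1487·80 + 1.1539·61 + 0.1540·9 + 0.1669·88 = 105.7287
  x_5 = 0.1371·20 + 0.1104·5 + 0.1803·27 + 0.1590·80 + 0.0994·61 + 1.1005·9 + 0.1382·88 = 49.0109
  x_6 = 0.0849·20 + 0.0499·5 + 0.1180·27 + 0.0619·80 + 0.1324·61 + 0.0501·9 + 1.0667·88 = 112.4780
Output multipliers (column sums of L):
  Finance: 1.8325
  Textiles: 1.7014
  Healthcare: 2.1309
  Mining: 1.7394
  Construction: 1.9471
  Manufacturing: 1.8340
  Electronics: 1.8471

Healthcare (2.1309)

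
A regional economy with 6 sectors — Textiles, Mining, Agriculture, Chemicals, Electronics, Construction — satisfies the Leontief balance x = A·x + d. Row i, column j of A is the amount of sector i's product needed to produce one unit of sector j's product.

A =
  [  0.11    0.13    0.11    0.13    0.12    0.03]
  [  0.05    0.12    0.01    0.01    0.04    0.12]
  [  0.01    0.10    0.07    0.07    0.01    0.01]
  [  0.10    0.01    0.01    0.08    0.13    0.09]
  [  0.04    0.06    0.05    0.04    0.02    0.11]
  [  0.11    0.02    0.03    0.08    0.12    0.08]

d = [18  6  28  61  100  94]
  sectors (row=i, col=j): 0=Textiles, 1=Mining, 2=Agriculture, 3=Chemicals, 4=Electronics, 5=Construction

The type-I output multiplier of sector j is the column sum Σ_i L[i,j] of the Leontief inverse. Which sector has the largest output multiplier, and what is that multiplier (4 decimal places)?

Form M = I − A:
  [  0.89   -0.13   -0.11   -0.13   -0.12   -0.03]
  [ -0.05    0.88   -0.01   -0.01   -0.04   -0.12]
  [ -0.01   -0.10    0.93   -0.07   -0.01   -0.01]
  [ -0.10   -0.01   -0.01    0.92   -0.13   -0.09]
  [ -0.04   -0.06   -0.05   -0.04    0.98   -0.11]
  [ -0.11   -0.02   -0.03   -0.08   -0.12    0.92]
Leontief inverse L = M⁻¹:
  [  1.1820    0.2107    0.1583    0.1995    0.1950    0.1106]
  [  0.0961    1.1648    0.0346    0.0475    0.0868    0.1705]
  [  0.0376    0.1337    1.0857    0.0949    0.0392    0.0444]
  [  0.1580    0.0579    0.0465    1.1345    0.1907    0.1470]
  [  0.0815    0.0972    0.0736    0.0775    1.0639    0.1509]
  [  0.1690    0.0726    0.0687    0.1367    0.1818    1.1378]
Total output x = L · d:
  x_0 = 1.1820·18 + 0.2107·6 + 0.1583·28 + 0.1995·61 + 0.1950·100 + 0.1106·94 = 69.0273
  x_1 = 0.0961·18 + 1.1648·6 + 0.0346·28 + 0.0475·61 + 0.0868·100 + 0.1705·94 = 37.2919
  x_2 = 0.0376·18 + 0.1337·6 + 1.0857·28 + 0.0949·61 + 0.0392·100 + 0.0444·94 = 45.7669
  x_3 = 0.1580·18 + 0.0579·6 + 0.0465·28 + 1.1345·61 + 0.1907·100 + 0.1470·94 = 106.5830
  x_4 = 0.0815·18 + 0.0972·6 + 0.0736·28 + 0.0775·61 + 1.0639·100 + 0.1509·94 = 129.4152
  x_5 = 0.1690·18 + 0.0726·6 + 0.0687·28 + 0.1367·61 + 0.1818·100 + 1.1378·94 = 138.8786
Output multipliers (column sums of L):
  Textiles: 1.7243
  Mining: 1.7369
  Agriculture: 1.4674
  Chemicals: 1.6907
  Electronics: 1.7573
  Construction: 1.7612

Construction (1.7612)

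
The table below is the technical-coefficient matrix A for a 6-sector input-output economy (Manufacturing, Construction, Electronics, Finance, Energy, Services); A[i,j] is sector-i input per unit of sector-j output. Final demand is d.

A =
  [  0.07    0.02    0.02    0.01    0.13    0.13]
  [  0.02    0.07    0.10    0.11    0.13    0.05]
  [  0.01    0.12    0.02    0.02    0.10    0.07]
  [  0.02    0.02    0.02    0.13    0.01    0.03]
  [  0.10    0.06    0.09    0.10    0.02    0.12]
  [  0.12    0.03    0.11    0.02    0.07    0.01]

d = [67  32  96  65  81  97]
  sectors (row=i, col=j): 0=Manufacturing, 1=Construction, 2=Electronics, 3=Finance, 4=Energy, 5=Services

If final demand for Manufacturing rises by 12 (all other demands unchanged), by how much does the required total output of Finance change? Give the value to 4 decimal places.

Form M = I − A:
  [  0.93   -0.02   -0.02   -0.01   -0.13   -0.13]
  [ -0.02    0.93   -0.10   -0.11   -0.13   -0.05]
  [ -0.01   -0.12    0.98   -0.02   -0.10   -0.07]
  [ -0.02   -0.02   -0.02    0.87   -0.01   -0.03]
  [ -0.10   -0.06   -0.09   -0.10    0.98   -0.12]
  [ -0.12   -0.03   -0.11   -0.02   -0.07    0.99]
Leontief inverse L = M⁻¹:
  [  1.1196    0.0504    0.0648    0.0449    0.1749    0.1767]
  [  0.0616    1.1140    0.1463    0.1679    0.1798    0.1016]
  [  0.0454    0.1523    1.0634    0.0632    0.1431    0.1081]
  [  0.0352    0.0336    0.0357    1.1592    0.0280    0.0474]
  [  0.1446    0.0986    0.1341    0.1452    1.0799    0.1687]
  [  0.1536    0.0644    0.1406    0.0512    0.1195    1.0595]
Total output x = L · d:
  x_0 = 1.1196·67 + 0.0504·32 + 0.0648·96 + 0.0449·65 + 0.1749·81 + 0.1767·97 = 117.0740
  x_1 = 0.0616·67 + 1.1140·32 + 0.1463·96 + 0.1679·65 + 0.1798·81 + 0.1016·97 = 89.1488
  x_2 = 0.0454·67 + 0.1523·32 + 1.0634·96 + 0.0632·65 + 0.1431·81 + 0.1081·97 = 136.1874
  x_3 = 0.0352·67 + 0.0336·32 + 0.0357·96 + 1.1592·65 + 0.0280·81 + 0.0474·97 = 89.0656
  x_4 = 0.1446·67 + 0.0986·32 + 0.1341·96 + 0.1452·65 + 1.0799·81 + 0.1687·97 = 138.9954
  x_5 = 0.1536·67 + 0.0644·32 + 0.1406·96 + 0.0512·65 + 0.1195·81 + 1.0595·97 = 141.6313
Δx_3 = L[3,0] · Δd_0 = 0.0352 · 12 = 0.4219

0.4219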